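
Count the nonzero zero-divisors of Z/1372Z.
Z/1372Z has 783 nonzero zero-divisors

In Z/1372Z each nonzero element is either a unit (gcd with 1372 is 1) or a zero-divisor (gcd > 1). The number of units is φ(1372): factorise 1372 = 2^2 · 7^3, so φ(1372) = (2^2 − 2^1) · (7^3 − 7^2) = 2 · 294 = 588. The nonzero elements number 1372 − 1 = 1371. Hence the nonzero zero-divisors number 1371 − 588 = 783.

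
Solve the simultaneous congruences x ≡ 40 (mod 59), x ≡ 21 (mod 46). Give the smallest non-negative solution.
x ≡ 2459 (mod 2714); the representative in [0, 2714) is 2459

The moduli 59, 46 are pairwise coprime, so by the CRT there is a unique solution mod 59·46 = 2714.
Solve by successive substitution. Start with x ≡ 40 (mod 59).
  Combine with x ≡ 21 (mod 46): write x = 40 + 59·t and require 40 + 59·t ≡ 21 (mod 46), i.e. 59·t ≡ 21 − 40 ≡ 27 (mod 46). Since 59^(−1) ≡ 39 (mod 46) (59 ≡ 13 (mod 46)), t ≡ 39·27 ≡ 41 (mod 46). So x ≡ 40 + 59·41 = 2459 (mod 2714).
Unique solution in [0, 2714): x = 2459.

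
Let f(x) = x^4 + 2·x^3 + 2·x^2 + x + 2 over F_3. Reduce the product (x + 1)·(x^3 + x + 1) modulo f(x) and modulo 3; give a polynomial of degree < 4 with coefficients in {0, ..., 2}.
a · b ≡ 2·x^3 + 2·x^2 + x + 2 (mod f(x))

Multiply as integer polynomials: a · b = x^4 + x^3 + x^2 + 2·x + 1. Reducing coefficients mod 3: a · b ≡ x^4 + x^3 + x^2 + 2·x + 1. Now divide by f(x) = x^4 + 2·x^3 + 2·x^2 + x + 2 in F_3[x], eliminating the leading term at each step:
  leading term x^4: subtract (1)·f(x) = x^4 + 2·x^3 + 2·x^2 + x + 2, leaving 2·x^3 + 2·x^2 + x + 2 (coefficients mod 3)
The degree is now < 4, so this is the remainder. Hence a · b ≡ 2·x^3 + 2·x^2 + x + 2 in F_3[x]/(f).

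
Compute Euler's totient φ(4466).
φ is multiplicative, with φ(p^e) = p^e − p^(e−1). Factorise 4466 = 2 · 7 · 11 · 29. Then
  φ(4466) = (2 − 1) · (7 − 1) · (11 − 1) · (29 − 1) = 1 · 6 · 10 · 28 = 1680.

Final answer: φ(4466) = 1680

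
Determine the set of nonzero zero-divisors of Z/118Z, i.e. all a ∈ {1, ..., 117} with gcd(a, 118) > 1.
An element a ∈ Z/118Z (with a ≠ 0) is a zero-divisor iff gcd(a, 118) > 1 (because a is a unit precisely when gcd(a, n) = 1, and in Z/nZ every nonzero, non-unit element is a zero-divisor). Scan a = 1, ..., 117 and keep those with gcd(a, 118) > 1:
  gcd(2, 118) = 2, gcd(4, 118) = 2, gcd(6, 118) = 2, gcd(8, 118) = 2, gcd(10, 118) = 2, gcd(12, 118) = 2, gcd(14, 118) = 2, gcd(16, 118) = 2, gcd(18, 118) = 2, gcd(20, 118) = 2, gcd(22, 118) = 2, gcd(24, 118) = 2, gcd(26, 118) = 2, gcd(28, 118) = 2, gcd(30, 118) = 2, gcd(32, 118) = 2, gcd(34, 118) = 2, gcd(36, 118) = 2, gcd(38, 118) = 2, gcd(40, 118) = 2, gcd(42, 118) = 2, gcd(44, 118) = 2, gcd(46, 118) = 2, gcd(48, 118) = 2, gcd(50, 118) = 2, gcd(52, 118) = 2, gcd(54, 118) = 2, gcd(56, 118) = 2, gcd(58, 118) = 2, gcd(59, 118) = 59, gcd(60, 118) = 2, gcd(62, 118) = 2, gcd(64, 118) = 2, gcd(66, 118) = 2, gcd(68, 118) = 2, gcd(70, 118) = 2, gcd(72, 118) = 2, gcd(74, 118) = 2, gcd(76, 118) = 2, gcd(78, 118) = 2, gcd(80, 118) = 2, gcd(82, 118) = 2, gcd(84, 118) = 2, gcd(86, 118) = 2, gcd(88, 118) = 2, gcd(90, 118) = 2, gcd(92, 118) = 2, gcd(94, 118) = 2, gcd(96, 118) = 2, gcd(98, 118) = 2, gcd(100, 118) = 2, gcd(102, 118) = 2, gcd(104, 118) = 2, gcd(106, 118) = 2, gcd(108, 118) = 2, gcd(110, 118) = 2, gcd(112, 118) = 2, gcd(114, 118) = 2, gcd(116, 118) = 2.
All other a ∈ {1, ..., 117} have gcd(a, 118) = 1 and are units. So the nonzero zero-divisors are exactly the 59 values of a appearing in this scan.

Final answer: nonzero zero-divisors of Z/118Z = {2, 4, 6, 8, 10, 12, 14, 16, 18, 20, 22, 24, 26, 28, 30, 32, 34, 36, 38, 40, 42, 44, 46, 48, 50, 52, 54, 56, 58, 59, 60, 62, 64, 66, 68, 70, 72, 74, 76, 78, 80, 82, 84, 86, 88, 90, 92, 94, 96, 98, 100, 102, 104, 106, 108, 110, 112, 114, 116}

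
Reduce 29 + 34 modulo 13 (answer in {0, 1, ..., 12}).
11

Reduce the summands first: 29 ≡ 3, 34 ≡ 8 (mod 13), so 29 + 34 ≡ 3 + 8 (mod 13). 3 + 8 = 11; 11 = 0·13 + 11, so (29 + 34) mod 13 = 11.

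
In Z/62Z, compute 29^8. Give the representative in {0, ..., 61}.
Use repeated squaring. Binary(8) = 1000. Walk through the bits of the exponent 8 left-to-right: at each bit after the leading one, square the running value, then multiply by 29 if the bit is 1 (always reducing mod 62):
  bit 1 = 1 (leading): start with 29.
  bit 2 = 0: square 29^2 = 841 ≡ 35 (mod 62).
  bit 3 = 0: square 35^2 = 1225 ≡ 47 (mod 62).
  bit 4 = 0: square 47^2 = 2209 ≡ 39 (mod 62).
Final value: 29^8 ≡ 39 (mod 62).

Final answer: 39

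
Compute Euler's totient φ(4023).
φ is multiplicative, with φ(p^e) = p^e − p^(e−1). Factorise 4023 = 3^3 · 149. Then
  φ(4023) = (3^3 − 3^2) · (149 − 1) = 18 · 148 = 2664.

Final answer: φ(4023) = 2664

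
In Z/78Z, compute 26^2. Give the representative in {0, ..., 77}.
Use repeated squaring. Binary(2) = 10. Walk through the bits of the exponent 2 left-to-right: at each bit after the leading one, square the running value, then multiply by 26 if the bit is 1 (always reducing mod 78):
  bit 1 = 1 (leading): start with 26.
  bit 2 = 0: square 26^2 = 676 ≡ 52 (mod 78).
Final value: 26^2 ≡ 52 (mod 78).

Final answer: 52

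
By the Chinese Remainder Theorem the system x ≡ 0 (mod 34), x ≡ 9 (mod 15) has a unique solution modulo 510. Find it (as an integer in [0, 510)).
x ≡ 204 (mod 510); the representative in [0, 510) is 204

The moduli 34, 15 are pairwise coprime, so by the CRT there is a unique solution mod 34·15 = 510.
Solve by successive substitution. Start with x ≡ 0 (mod 34).
  Combine with x ≡ 9 (mod 15): write x = 34·t and require 34·t ≡ 9 (mod 15). Since 34^(−1) ≡ 4 (mod 15) (34 ≡ 4 (mod 15)), t ≡ 4·9 ≡ 6 (mod 15). So x ≡ 34·6 = 204 (mod 510).
Unique solution in [0, 510): x = 204.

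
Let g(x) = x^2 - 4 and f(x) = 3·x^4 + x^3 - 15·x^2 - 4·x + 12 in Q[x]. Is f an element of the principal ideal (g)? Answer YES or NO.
YES

In Q[x] the ideal (g) consists of all multiples of g, so f ∈ (g) iff g | f, i.e. iff the remainder of f on division by g is 0. Divide f by g (g is monic, so eliminate the leading term of the running remainder at each step):
  leading term 3·x^4: subtract (3·x^2)·g(x) = 3·x^4 - 12·x^2, leaving x^3 - 3·x^2 - 4·x + 12
  leading term x^3: subtract (x)·g(x) = x^3 - 4·x, leaving 12 - 3·x^2
  leading term -3·x^2: subtract (-3)·g(x) = 12 - 3·x^2, leaving 0
The remainder is 0, so f(x) = g(x) · h(x) with h(x) = 3·x^2 + x - 3. Hence g | f, i.e. f ∈ (g).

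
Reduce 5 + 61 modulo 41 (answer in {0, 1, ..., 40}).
25

Reduce the summands first: 61 ≡ 20 (mod 41), so 5 + 61 ≡ 5 + 20 (mod 41). 5 + 20 = 25; 25 = 0·41 + 25, so (5 + 61) mod 41 = 25.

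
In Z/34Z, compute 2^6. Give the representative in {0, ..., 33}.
30

Use repeated squaring. Binary(6) = 110. Walk through the bits of the exponent 6 left-to-right: at each bit after the leading one, square the running value, then multiply by 2 if the bit is 1 (always reducing mod 34):
  bit 1 = 1 (leading): start with 2.
  bit 2 = 1: square 2^2 = 4; bit is 1, so multiply 4·2 = 8 (mod 34).
  bit 3 = 0: square 8^2 = 64 ≡ 30 (mod 34).
Final value: 2^6 ≡ 30 (mod 34).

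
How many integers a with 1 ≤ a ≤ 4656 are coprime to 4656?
1536

The number of a ∈ {1, ..., 4656} with gcd(a, 4656) = 1 is by definition Euler's totient φ(4656). φ is multiplicative, with φ(p^e) = p^e − p^(e−1). Factorise 4656 = 2^4 · 3 · 97. Then
  φ(4656) = (2^4 − 2^3) · (3 − 1) · (97 − 1) = 8 · 2 · 96 = 1536.
So there are 1536 such integers.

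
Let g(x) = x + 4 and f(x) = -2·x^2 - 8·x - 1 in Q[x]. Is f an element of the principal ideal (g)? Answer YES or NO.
NO

In Q[x] the ideal (g) consists of all multiples of g, so f ∈ (g) iff g | f, i.e. iff the remainder of f on division by g is 0. Divide f by g (g is monic, so eliminate the leading term of the running remainder at each step):
  leading term -2·x^2: subtract (-2·x)·g(x) = -2·x^2 - 8·x, leaving -1
The remainder r(x) = -1 ≠ 0 (and deg r < deg g), so g ∤ f, i.e. f ∉ (g).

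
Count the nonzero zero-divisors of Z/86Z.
Z/86Z has 43 nonzero zero-divisors

In Z/86Z each nonzero element is either a unit (gcd with 86 is 1) or a zero-divisor (gcd > 1). The number of units is φ(86): factorise 86 = 2 · 43, so φ(86) = (2 − 1) · (43 − 1) = 1 · 42 = 42. The nonzero elements number 86 − 1 = 85. Hence the nonzero zero-divisors number 85 − 42 = 43.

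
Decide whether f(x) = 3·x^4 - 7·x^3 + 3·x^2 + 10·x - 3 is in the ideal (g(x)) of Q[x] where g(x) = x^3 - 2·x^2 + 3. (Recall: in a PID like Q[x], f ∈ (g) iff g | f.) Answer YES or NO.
In Q[x] the ideal (g) consists of all multiples of g, so f ∈ (g) iff g | f, i.e. iff the remainder of f on division by g is 0. Divide f by g (g is monic, so eliminate the leading term of the running remainder at each step):
  leading term 3·x^4: subtract (3·x)·g(x) = 3·x^4 - 6·x^3 + 9·x, leaving -x^3 + 3·x^2 + x - 3
  leading term -x^3: subtract (-1)·g(x) = -x^3 + 2·x^2 - 3, leaving x^2 + x
The remainder r(x) = x^2 + x ≠ 0 (and deg r < deg g), so g ∤ f, i.e. f ∉ (g).

Final answer: NO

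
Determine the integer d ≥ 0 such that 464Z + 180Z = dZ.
(464, 180) = (4); d = 4

In the PID Z, (a, b) is generated by gcd(a, b). Compute gcd(464, 180) with the extended Euclidean algorithm, tracking rows (r, s, t) with s·464 + t·180 = r:
  row A: (464, 1, 0)   [1·464 + 0·180 = 464]
  row B: (180, 0, 1)   [0·464 + 1·180 = 180]
  464 = 2·180 + 104   → row C = row A − 2·row B = (104, 1, −2)   [check: 1·464 − 2·180 = 104]
  180 = 1·104 + 76   → row D = row B − 1·row C = (76, −1, 3)   [check: −1·464 + 3·180 = 76]
  104 = 1·76 + 28   → row E = row C − 1·row D = (28, 2, −5)   [check: 2·464 − 5·180 = 28]
  76 = 2·28 + 20   → row F = row D − 2·row E = (20, −5, 13)   [check: −5·464 + 13·180 = 20]
  28 = 1·20 + 8   → row G = row E − 1·row F = (8, 7, −18)   [check: 7·464 − 18·180 = 8]
  20 = 2·8 + 4   → row H = row F − 2·row G = (4, −19, 49)   [check: −19·464 + 49·180 = 4]
  8 = 2·4 + 0   → remainder 0, stop. gcd = 4 (last nonzero row H).
So gcd(464, 180) = 4, with Bézout identity −19·464 + 49·180 = 4. Containment (⊇): the Bézout identity exhibits 4 as an element of (464, 180), giving (4) ⊆ (464, 180). Containment (⊆): since 4 | 464 and 4 | 180 (464 = 4·116, 180 = 4·45), every Z-linear combination of 464 and 180 is divisible by 4, so (464, 180) ⊆ (4). Therefore (464, 180) = (4), d = 4.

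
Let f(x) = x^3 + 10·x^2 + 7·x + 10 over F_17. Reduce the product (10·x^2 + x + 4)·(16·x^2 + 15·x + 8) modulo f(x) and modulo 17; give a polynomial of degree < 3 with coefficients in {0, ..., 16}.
Multiply as integer polynomials: a · b = 160·x^4 + 166·x^3 + 159·x^2 + 68·x + 32. Reducing coefficients mod 17: a · b ≡ 7·x^4 + 13·x^3 + 6·x^2 + 15. Now divide by f(x) = x^3 + 10·x^2 + 7·x + 10 in F_17[x], eliminating the leading term at each step:
  leading term 7·x^4: subtract (7·x)·f(x) = 7·x^4 + 2·x^3 + 15·x^2 + 2·x, leaving 11·x^3 + 8·x^2 + 15·x + 15 (coefficients mod 17)
  leading term 11·x^3: subtract (11)·f(x) = 11·x^3 + 8·x^2 + 9·x + 8, leaving 6·x + 7 (coefficients mod 17)
The degree is now < 3, so this is the remainder. Hence a · b ≡ 6·x + 7 in F_17[x]/(f).

Final answer: a · b ≡ 6·x + 7 (mod f(x))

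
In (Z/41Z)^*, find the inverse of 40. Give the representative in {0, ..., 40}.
40^(−1) ≡ 40 (mod 41)

Apply the extended Euclidean algorithm to (41, 40), tracking rows (r, s, t) with s·41 + t·40 = r. Each division r_prev = q·r_cur + r_new produces the new row as (previous row) − q·(current row):
  row A: (41, 1, 0)   [1·41 + 0·40 = 41]
  row B: (40, 0, 1)   [0·41 + 1·40 = 40]
  41 = 1·40 + 1   → row C = row A − 1·row B = (1, 1, −1)   [check: 1·41 − 1·40 = 1]
  40 = 40·1 + 0   → remainder 0, stop. gcd = 1 (last nonzero row C).
The gcd is 1, so 40 is invertible mod 41. The last nonzero row gives 1·41 − 1·40 = 1, so t = −1. So 40^(−1) ≡ −1 ≡ 40 (mod 41). Verify: 40 · 40 = 1600 ≡ 1 (mod 41). ✓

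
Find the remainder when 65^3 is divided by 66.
Use repeated squaring. Binary(3) = 11. Walk through the bits of the exponent 3 left-to-right: at each bit after the leading one, square the running value, then multiply by 65 if the bit is 1 (always reducing mod 66):
  bit 1 = 1 (leading): start with 65.
  bit 2 = 1: square 65^2 = 4225 ≡ 1; bit is 1, so multiply 1·65 = 65 (mod 66).
Final value: 65^3 ≡ 65 (mod 66).

Final answer: 65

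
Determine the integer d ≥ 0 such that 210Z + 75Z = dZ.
In the PID Z, (a, b) is generated by gcd(a, b). Compute gcd(210, 75) with the extended Euclidean algorithm, tracking rows (r, s, t) with s·210 + t·75 = r:
  row A: (210, 1, 0)   [1·210 + 0·75 = 210]
  row B: (75, 0, 1)   [0·210 + 1·75 = 75]
  210 = 2·75 + 60   → row C = row A − 2·row B = (60, 1, −2)   [check: 1·210 − 2·75 = 60]
  75 = 1·60 + 15   → row D = row B − 1·row C = (15, −1, 3)   [check: −1·210 + 3·75 = 15]
  60 = 4·15 + 0   → remainder 0, stop. gcd = 15 (last nonzero row D).
So gcd(210, 75) = 15, with Bézout identity −1·210 + 3·75 = 15. Containment (⊇): the Bézout identity exhibits 15 as an element of (210, 75), giving (15) ⊆ (210, 75). Containment (⊆): since 15 | 210 and 15 | 75 (210 = 15·14, 75 = 15·5), every Z-linear combination of 210 and 75 is divisible by 15, so (210, 75) ⊆ (15). Therefore (210, 75) = (15), d = 15.

Final answer: (210, 75) = (15); d = 15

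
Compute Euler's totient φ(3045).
φ(3045) = 1344

φ is multiplicative, with φ(p^e) = p^e − p^(e−1). Factorise 3045 = 3 · 5 · 7 · 29. Then
  φ(3045) = (3 − 1) · (5 − 1) · (7 − 1) · (29 − 1) = 2 · 4 · 6 · 28 = 1344.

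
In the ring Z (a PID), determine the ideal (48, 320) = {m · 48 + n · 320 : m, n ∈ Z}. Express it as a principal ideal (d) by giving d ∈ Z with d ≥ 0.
(48, 320) = (16); d = 16

In the PID Z, (a, b) is generated by gcd(a, b). Compute gcd(320, 48) with the extended Euclidean algorithm, tracking rows (r, s, t) with s·320 + t·48 = r:
  row A: (320, 1, 0)   [1·320 + 0·48 = 320]
  row B: (48, 0, 1)   [0·320 + 1·48 = 48]
  320 = 6·48 + 32   → row C = row A − 6·row B = (32, 1, −6)   [check: 1·320 − 6·48 = 32]
  48 = 1·32 + 16   → row D = row B − 1·row C = (16, −1, 7)   [check: −1·320 + 7·48 = 16]
  32 = 2·16 + 0   → remainder 0, stop. gcd = 16 (last nonzero row D).
So gcd(48, 320) = 16, with Bézout identity −1·320 + 7·48 = 16. Containment (⊇): the Bézout identity exhibits 16 as an element of (48, 320), giving (16) ⊆ (48, 320). Containment (⊆): since 16 | 48 and 16 | 320 (48 = 16·3, 320 = 16·20), every Z-linear combination of 48 and 320 is divisible by 16, so (48, 320) ⊆ (16). Therefore (48, 320) = (16), d = 16.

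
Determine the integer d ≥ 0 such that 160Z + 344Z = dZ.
(160, 344) = (8); d = 8

In the PID Z, (a, b) is generated by gcd(a, b). Compute gcd(344, 160) with the extended Euclidean algorithm, tracking rows (r, s, t) with s·344 + t·160 = r:
  row A: (344, 1, 0)   [1·344 + 0·160 = 344]
  row B: (160, 0, 1)   [0·344 + 1·160 = 160]
  344 = 2·160 + 24   → row C = row A − 2·row B = (24, 1, −2)   [check: 1·344 − 2·160 = 24]
  160 = 6·24 + 16   → row D = row B − 6·row C = (16, −6, 13)   [check: −6·344 + 13·160 = 16]
  24 = 1·16 + 8   → row E = row C − 1·row D = (8, 7, −15)   [check: 7·344 − 15·160 = 8]
  16 = 2·8 + 0   → remainder 0, stop. gcd = 8 (last nonzero row E).
So gcd(160, 344) = 8, with Bézout identity 7·344 − 15·160 = 8. Containment (⊇): the Bézout identity exhibits 8 as an element of (160, 344), giving (8) ⊆ (160, 344). Containment (⊆): since 8 | 160 and 8 | 344 (160 = 8·20, 344 = 8·43), every Z-linear combination of 160 and 344 is divisible by 8, so (160, 344) ⊆ (8). Therefore (160, 344) = (8), d = 8.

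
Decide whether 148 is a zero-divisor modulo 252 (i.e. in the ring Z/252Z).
YES

gcd(148, 252) = 4 > 1, so 148 is not a unit in Z/252Z. In Z/nZ every nonzero non-unit is a zero-divisor: explicitly, take b = 252/gcd = 63 ≠ 0 (mod 252); then 148·63 = 9324 = 37·252, i.e. 148·63 ≡ 0 (mod 252). So 148 is a zero-divisor.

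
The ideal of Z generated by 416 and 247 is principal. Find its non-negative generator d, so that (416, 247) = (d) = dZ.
(416, 247) = (13); d = 13

In the PID Z, (a, b) is generated by gcd(a, b). Compute gcd(416, 247) with the extended Euclidean algorithm, tracking rows (r, s, t) with s·416 + t·247 = r:
  row A: (416, 1, 0)   [1·416 + 0·247 = 416]
  row B: (247, 0, 1)   [0·416 + 1·247 = 247]
  416 = 1·247 + 169   → row C = row A − 1·row B = (169, 1, −1)   [check: 1·416 − 1·247 = 169]
  247 = 1·169 + 78   → row D = row B − 1·row C = (78, −1, 2)   [check: −1·416 + 2·247 = 78]
  169 = 2·78 + 13   → row E = row C − 2·row D = (13, 3, −5)   [check: 3·416 − 5·247 = 13]
  78 = 6·13 + 0   → remainder 0, stop. gcd = 13 (last nonzero row E).
So gcd(416, 247) = 13, with Bézout identity 3·416 − 5·247 = 13. Containment (⊇): the Bézout identity exhibits 13 as an element of (416, 247), giving (13) ⊆ (416, 247). Containment (⊆): since 13 | 416 and 13 | 247 (416 = 13·32, 247 = 13·19), every Z-linear combination of 416 and 247 is divisible by 13, so (416, 247) ⊆ (13). Therefore (416, 247) = (13), d = 13.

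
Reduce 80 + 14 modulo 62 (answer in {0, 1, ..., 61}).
Reduce the summands first: 80 ≡ 18 (mod 62), so 80 + 14 ≡ 18 + 14 (mod 62). 18 + 14 = 32; 32 = 0·62 + 32, so (80 + 14) mod 62 = 32.

Final answer: 32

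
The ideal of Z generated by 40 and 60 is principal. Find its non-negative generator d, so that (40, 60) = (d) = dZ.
(40, 60) = (20); d = 20

In the PID Z, (a, b) is generated by gcd(a, b). Compute gcd(60, 40) with the extended Euclidean algorithm, tracking rows (r, s, t) with s·60 + t·40 = r:
  row A: (60, 1, 0)   [1·60 + 0·40 = 60]
  row B: (40, 0, 1)   [0·60 + 1·40 = 40]
  60 = 1·40 + 20   → row C = row A − 1·row B = (20, 1, −1)   [check: 1·60 − 1·40 = 20]
  40 = 2·20 + 0   → remainder 0, stop. gcd = 20 (last nonzero row C).
So gcd(40, 60) = 20, with Bézout identity 1·60 − 1·40 = 20. Containment (⊇): the Bézout identity exhibits 20 as an element of (40, 60), giving (20) ⊆ (40, 60). Containment (⊆): since 20 | 40 and 20 | 60 (40 = 20·2, 60 = 20·3), every Z-linear combination of 40 and 60 is divisible by 20, so (40, 60) ⊆ (20). Therefore (40, 60) = (20), d = 20.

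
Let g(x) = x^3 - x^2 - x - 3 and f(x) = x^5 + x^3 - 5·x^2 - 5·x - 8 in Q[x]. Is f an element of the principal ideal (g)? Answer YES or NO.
NO

In Q[x] the ideal (g) consists of all multiples of g, so f ∈ (g) iff g | f, i.e. iff the remainder of f on division by g is 0. Divide f by g (g is monic, so eliminate the leading term of the running remainder at each step):
  leading term x^5: subtract (x^2)·g(x) = x^5 - x^4 - x^3 - 3·x^2, leaving x^4 + 2·x^3 - 2·x^2 - 5·x - 8
  leading term x^4: subtract (x)·g(x) = x^4 - x^3 - x^2 - 3·x, leaving 3·x^3 - x^2 - 2·x - 8
  leading term 3·x^3: subtract (3)·g(x) = 3·x^3 - 3·x^2 - 3·x - 9, leaving 2·x^2 + x + 1
The remainder r(x) = 2·x^2 + x + 1 ≠ 0 (and deg r < deg g), so g ∤ f, i.e. f ∉ (g).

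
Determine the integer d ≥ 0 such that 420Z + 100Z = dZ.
(420, 100) = (20); d = 20

In the PID Z, (a, b) is generated by gcd(a, b). Compute gcd(420, 100) with the extended Euclidean algorithm, tracking rows (r, s, t) with s·420 + t·100 = r:
  row A: (420, 1, 0)   [1·420 + 0·100 = 420]
  row B: (100, 0, 1)   [0·420 + 1·100 = 100]
  420 = 4·100 + 20   → row C = row A − 4·row B = (20, 1, −4)   [check: 1·420 − 4·100 = 20]
  100 = 5·20 + 0   → remainder 0, stop. gcd = 20 (last nonzero row C).
So gcd(420, 100) = 20, with Bézout identity 1·420 − 4·100 = 20. Containment (⊇): the Bézout identity exhibits 20 as an element of (420, 100), giving (20) ⊆ (420, 100). Containment (⊆): since 20 | 420 and 20 | 100 (420 = 20·21, 100 = 20·5), every Z-linear combination of 420 and 100 is divisible by 20, so (420, 100) ⊆ (20). Therefore (420, 100) = (20), d = 20.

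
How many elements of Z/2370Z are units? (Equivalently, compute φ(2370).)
An element a ∈ Z/2370Z is a unit iff gcd(a, 2370) = 1, so the number of units is φ(2370). φ is multiplicative, with φ(p^e) = p^e − p^(e−1). Factorise 2370 = 2 · 3 · 5 · 79. Then
  φ(2370) = (2 − 1) · (3 − 1) · (5 − 1) · (79 − 1) = 1 · 2 · 4 · 78 = 624.

Final answer: Z/2370Z has φ(2370) = 624 units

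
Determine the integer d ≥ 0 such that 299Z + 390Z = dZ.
(299, 390) = (13); d = 13

In the PID Z, (a, b) is generated by gcd(a, b). Compute gcd(390, 299) with the extended Euclidean algorithm, tracking rows (r, s, t) with s·390 + t·299 = r:
  row A: (390, 1, 0)   [1·390 + 0·299 = 390]
  row B: (299, 0, 1)   [0·390 + 1·299 = 299]
  390 = 1·299 + 91   → row C = row A − 1·row B = (91, 1, −1)   [check: 1·390 − 1·299 = 91]
  299 = 3·91 + 26   → row D = row B − 3·row C = (26, −3, 4)   [check: −3·390 + 4·299 = 26]
  91 = 3·26 + 13   → row E = row C − 3·row D = (13, 10, −13)   [check: 10·390 − 13·299 = 13]
  26 = 2·13 + 0   → remainder 0, stop. gcd = 13 (last nonzero row E).
So gcd(299, 390) = 13, with Bézout identity 10·390 − 13·299 = 13. Containment (⊇): the Bézout identity exhibits 13 as an element of (299, 390), giving (13) ⊆ (299, 390). Containment (⊆): since 13 | 299 and 13 | 390 (299 = 13·23, 390 = 13·30), every Z-linear combination of 299 and 390 is divisible by 13, so (299, 390) ⊆ (13). Therefore (299, 390) = (13), d = 13.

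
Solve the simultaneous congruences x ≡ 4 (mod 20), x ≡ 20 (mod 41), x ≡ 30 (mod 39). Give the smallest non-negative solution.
The moduli 20, 41, 39 are pairwise coprime, so by the CRT there is a unique solution mod 20·41·39 = 31980.
Solve by successive substitution. Start with x ≡ 4 (mod 20).
  Combine with x ≡ 20 (mod 41): write x = 4 + 20·t and require 4 + 20·t ≡ 20 (mod 41), i.e. 20·t ≡ 20 − 4 ≡ 16 (mod 41). Since 20^(−1) ≡ 39 (mod 41), t ≡ 39·16 ≡ 9 (mod 41). So x ≡ 4 + 20·9 = 184 (mod 820).
  Combine with x ≡ 30 (mod 39): write x = 184 + 820·t and require 184 + 820·t ≡ 30 (mod 39), i.e. 820·t ≡ 30 − 184 ≡ 2 (mod 39). Since 820^(−1) ≡ 1 (mod 39) (820 ≡ 1 (mod 39)), t ≡ 1·2 ≡ 2 (mod 39). So x ≡ 184 + 820·2 = 1824 (mod 31980).
Unique solution in [0, 31980): x = 1824.

Final answer: x ≡ 1824 (mod 31980); the representative in [0, 31980) is 1824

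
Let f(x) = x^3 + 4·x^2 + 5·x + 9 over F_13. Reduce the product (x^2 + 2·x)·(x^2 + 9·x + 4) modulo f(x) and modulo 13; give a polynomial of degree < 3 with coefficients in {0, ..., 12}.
Multiply as integer polynomials: a · b = x^4 + 11·x^3 + 22·x^2 + 8·x. Reducing coefficients mod 13: a · b ≡ x^4 + 11·x^3 + 9·x^2 + 8·x. Now divide by f(x) = x^3 + 4·x^2 + 5·x + 9 in F_13[x], eliminating the leading term at each step:
  leading term x^4: subtract (x)·f(x) = x^4 + 4·x^3 + 5·x^2 + 9·x, leaving 7·x^3 + 4·x^2 + 12·x (coefficients mod 13)
  leading term 7·x^3: subtract (7)·f(x) = 7·x^3 + 2·x^2 + 9·x + 11, leaving 2·x^2 + 3·x + 2 (coefficients mod 13)
The degree is now < 3, so this is the remainder. Hence a · b ≡ 2·x^2 + 3·x + 2 in F_13[x]/(f).

Final answer: a · b ≡ 2·x^2 + 3·x + 2 (mod f(x))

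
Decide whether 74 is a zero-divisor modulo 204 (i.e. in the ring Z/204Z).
gcd(74, 204) = 2 > 1, so 74 is not a unit in Z/204Z. In Z/nZ every nonzero non-unit is a zero-divisor: explicitly, take b = 204/gcd = 102 ≠ 0 (mod 204); then 74·102 = 7548 = 37·204, i.e. 74·102 ≡ 0 (mod 204). So 74 is a zero-divisor.

Final answer: YES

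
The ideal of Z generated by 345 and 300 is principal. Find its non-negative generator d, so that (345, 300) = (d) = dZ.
(345, 300) = (15); d = 15

In the PID Z, (a, b) is generated by gcd(a, b). Compute gcd(345, 300) with the extended Euclidean algorithm, tracking rows (r, s, t) with s·345 + t·300 = r:
  row A: (345, 1, 0)   [1·345 + 0·300 = 345]
  row B: (300, 0, 1)   [0·345 + 1·300 = 300]
  345 = 1·300 + 45   → row C = row A − 1·row B = (45, 1, −1)   [check: 1·345 − 1·300 = 45]
  300 = 6·45 + 30   → row D = row B − 6·row C = (30, −6, 7)   [check: −6·345 + 7·300 = 30]
  45 = 1·30 + 15   → row E = row C − 1·row D = (15, 7, −8)   [check: 7·345 − 8·300 = 15]
  30 = 2·15 + 0   → remainder 0, stop. gcd = 15 (last nonzero row E).
So gcd(345, 300) = 15, with Bézout identity 7·345 − 8·300 = 15. Containment (⊇): the Bézout identity exhibits 15 as an element of (345, 300), giving (15) ⊆ (345, 300). Containment (⊆): since 15 | 345 and 15 | 300 (345 = 15·23, 300 = 15·20), every Z-linear combination of 345 and 300 is divisible by 15, so (345, 300) ⊆ (15). Therefore (345, 300) = (15), d = 15.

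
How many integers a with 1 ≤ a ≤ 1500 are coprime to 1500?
400

The number of a ∈ {1, ..., 1500} with gcd(a, 1500) = 1 is by definition Euler's totient φ(1500). φ is multiplicative, with φ(p^e) = p^e − p^(e−1). Factorise 1500 = 2^2 · 3 · 5^3. Then
  φ(1500) = (2^2 − 2^1) · (3 − 1) · (5^3 − 5^2) = 2 · 2 · 100 = 400.
So there are 400 such integers.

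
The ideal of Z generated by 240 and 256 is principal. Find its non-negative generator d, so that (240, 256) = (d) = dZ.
(240, 256) = (16); d = 16

In the PID Z, (a, b) is generated by gcd(a, b). Compute gcd(256, 240) with the extended Euclidean algorithm, tracking rows (r, s, t) with s·256 + t·240 = r:
  row A: (256, 1, 0)   [1·256 + 0·240 = 256]
  row B: (240, 0, 1)   [0·256 + 1·240 = 240]
  256 = 1·240 + 16   → row C = row A − 1·row B = (16, 1, −1)   [check: 1·256 − 1·240 = 16]
  240 = 15·16 + 0   → remainder 0, stop. gcd = 16 (last nonzero row C).
So gcd(240, 256) = 16, with Bézout identity 1·256 − 1·240 = 16. Containment (⊇): the Bézout identity exhibits 16 as an element of (240, 256), giving (16) ⊆ (240, 256). Containment (⊆): since 16 | 240 and 16 | 256 (240 = 16·15, 256 = 16·16), every Z-linear combination of 240 and 256 is divisible by 16, so (240, 256) ⊆ (16). Therefore (240, 256) = (16), d = 16.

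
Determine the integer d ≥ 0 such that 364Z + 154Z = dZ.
(364, 154) = (14); d = 14

In the PID Z, (a, b) is generated by gcd(a, b). Compute gcd(364, 154) with the extended Euclidean algorithm, tracking rows (r, s, t) with s·364 + t·154 = r:
  row A: (364, 1, 0)   [1·364 + 0·154 = 364]
  row B: (154, 0, 1)   [0·364 + 1·154 = 154]
  364 = 2·154 + 56   → row C = row A − 2·row B = (56, 1, −2)   [check: 1·364 − 2·154 = 56]
  154 = 2·56 + 42   → row D = row B − 2·row C = (42, −2, 5)   [check: −2·364 + 5·154 = 42]
  56 = 1·42 + 14   → row E = row C − 1·row D = (14, 3, −7)   [check: 3·364 − 7·154 = 14]
  42 = 3·14 + 0   → remainder 0, stop. gcd = 14 (last nonzero row E).
So gcd(364, 154) = 14, with Bézout identity 3·364 − 7·154 = 14. Containment (⊇): the Bézout identity exhibits 14 as an element of (364, 154), giving (14) ⊆ (364, 154). Containment (⊆): since 14 | 364 and 14 | 154 (364 = 14·26, 154 = 14·11), every Z-linear combination of 364 and 154 is divisible by 14, so (364, 154) ⊆ (14). Therefore (364, 154) = (14), d = 14.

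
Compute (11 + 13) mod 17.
Both summands are already reduced mod 17. 11 + 13 = 24; 24 = 1·17 + 7, so (11 + 13) mod 17 = 7.

Final answer: 7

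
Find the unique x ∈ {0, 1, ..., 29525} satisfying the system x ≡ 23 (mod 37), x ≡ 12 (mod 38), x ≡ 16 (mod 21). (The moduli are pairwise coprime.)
x ≡ 21520 (mod 29526); the representative in [0, 29526) is 21520

The moduli 37, 38, 21 are pairwise coprime, so by the CRT there is a unique solution mod 37·38·21 = 29526.
Solve by successive substitution. Start with x ≡ 23 (mod 37).
  Combine with x ≡ 12 (mod 38): write x = 23 + 37·t and require 23 + 37·t ≡ 12 (mod 38), i.e. 37·t ≡ 12 − 23 ≡ 27 (mod 38). Since 37^(−1) ≡ 37 (mod 38), t ≡ 37·27 ≡ 11 (mod 38). So x ≡ 23 + 37·11 = 430 (mod 1406).
  Combine with x ≡ 16 (mod 21): write x = 430 + 1406·t and require 430 + 1406·t ≡ 16 (mod 21), i.e. 1406·t ≡ 16 − 430 ≡ 6 (mod 21). Since 1406^(−1) ≡ 20 (mod 21) (1406 ≡ 20 (mod 21)), t ≡ 20·6 ≡ 15 (mod 21). So x ≡ 430 + 1406·15 = 21520 (mod 29526).
Unique solution in [0, 29526): x = 21520.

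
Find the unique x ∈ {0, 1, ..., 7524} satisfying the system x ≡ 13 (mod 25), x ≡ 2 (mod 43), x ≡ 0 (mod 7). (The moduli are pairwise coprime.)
x ≡ 6538 (mod 7525); the representative in [0, 7525) is 6538

The moduli 25, 43, 7 are pairwise coprime, so by the CRT there is a unique solution mod 25·43·7 = 7525.
Solve by successive substitution. Start with x ≡ 13 (mod 25).
  Combine with x ≡ 2 (mod 43): write x = 13 + 25·t and require 13 + 25·t ≡ 2 (mod 43), i.e. 25·t ≡ 2 − 13 ≡ 32 (mod 43). Since 25^(−1) ≡ 31 (mod 43), t ≡ 31·32 ≡ 3 (mod 43). So x ≡ 13 + 25·3 = 88 (mod 1075).
  Combine with x ≡ 0 (mod 7): write x = 88 + 1075·t and require 88 + 1075·t ≡ 0 (mod 7), i.e. 1075·t ≡ 0 − 88 ≡ 3 (mod 7). Since 1075^(−1) ≡ 2 (mod 7) (1075 ≡ 4 (mod 7)), t ≡ 2·3 ≡ 6 (mod 7). So x ≡ 88 + 1075·6 = 6538 (mod 7525).
Unique solution in [0, 7525): x = 6538.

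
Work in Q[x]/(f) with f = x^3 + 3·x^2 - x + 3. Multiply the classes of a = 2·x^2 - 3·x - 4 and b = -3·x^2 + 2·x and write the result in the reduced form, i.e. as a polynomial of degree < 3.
a · b ≡ -93·x^2 + 41·x - 93 (mod f(x))

First multiply in Q[x] without reducing: a · b = -6·x^4 + 13·x^3 + 6·x^2 - 8·x. Now divide by f(x) = x^3 + 3·x^2 - x + 3, eliminating the leading term at each step:
  leading term -6·x^4: subtract (-6·x)·f(x) = -6·x^4 - 18·x^3 + 6·x^2 - 18·x, leaving 31·x^3 + 10·x
  leading term 31·x^3: subtract (31)·f(x) = 31·x^3 + 93·x^2 - 31·x + 93, leaving -93·x^2 + 41·x - 93
The degree is now < 3, so this is the remainder. Hence a · b ≡ -93·x^2 + 41·x - 93 in Q[x]/(f).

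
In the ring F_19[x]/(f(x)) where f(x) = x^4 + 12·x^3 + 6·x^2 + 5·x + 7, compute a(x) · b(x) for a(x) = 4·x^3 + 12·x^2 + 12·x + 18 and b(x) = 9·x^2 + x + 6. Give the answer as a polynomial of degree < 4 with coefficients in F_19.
a · b ≡ 6·x^3 + 10·x^2 + 13·x + 11 (mod f(x))

Multiply as integer polynomials: a · b = 36·x^5 + 112·x^4 + 144·x^3 + 246·x^2 + 90·x + 108. Reducing coefficients mod 19: a · b ≡ 17·x^5 + 17·x^4 + 11·x^3 + 18·x^2 + 14·x + 13. Now divide by f(x) = x^4 + 12·x^3 + 6·x^2 + 5·x + 7 in F_19[x], eliminating the leading term at each step:
  leading term 17·x^5: subtract (17·x)·f(x) = 17·x^5 + 14·x^4 + 7·x^3 + 9·x^2 + 5·x, leaving 3·x^4 + 4·x^3 + 9·x^2 + 9·x + 13 (coefficients mod 19)
  leading term 3·x^4: subtract (3)·f(x) = 3·x^4 + 17·x^3 + 18·x^2 + 15·x + 2, leaving 6·x^3 + 10·x^2 + 13·x + 11 (coefficients mod 19)
The degree is now < 4, so this is the remainder. Hence a · b ≡ 6·x^3 + 10·x^2 + 13·x + 11 in F_19[x]/(f).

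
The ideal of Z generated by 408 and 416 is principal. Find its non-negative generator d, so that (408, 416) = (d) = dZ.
In the PID Z, (a, b) is generated by gcd(a, b). Compute gcd(416, 408) with the extended Euclidean algorithm, tracking rows (r, s, t) with s·416 + t·408 = r:
  row A: (416, 1, 0)   [1·416 + 0·408 = 416]
  row B: (408, 0, 1)   [0·416 + 1·408 = 408]
  416 = 1·408 + 8   → row C = row A − 1·row B = (8, 1, −1)   [check: 1·416 − 1·408 = 8]
  408 = 51·8 + 0   → remainder 0, stop. gcd = 8 (last nonzero row C).
So gcd(408, 416) = 8, with Bézout identity 1·416 − 1·408 = 8. Containment (⊇): the Bézout identity exhibits 8 as an element of (408, 416), giving (8) ⊆ (408, 416). Containment (⊆): since 8 | 408 and 8 | 416 (408 = 8·51, 416 = 8·52), every Z-linear combination of 408 and 416 is divisible by 8, so (408, 416) ⊆ (8). Therefore (408, 416) = (8), d = 8.

Final answer: (408, 416) = (8); d = 8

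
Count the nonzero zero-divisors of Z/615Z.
Z/615Z has 294 nonzero zero-divisors

In Z/615Z each nonzero element is either a unit (gcd with 615 is 1) or a zero-divisor (gcd > 1). The number of units is φ(615): factorise 615 = 3 · 5 · 41, so φ(615) = (3 − 1) · (5 − 1) · (41 − 1) = 2 · 4 · 40 = 320. The nonzero elements number 615 − 1 = 614. Hence the nonzero zero-divisors number 614 − 320 = 294.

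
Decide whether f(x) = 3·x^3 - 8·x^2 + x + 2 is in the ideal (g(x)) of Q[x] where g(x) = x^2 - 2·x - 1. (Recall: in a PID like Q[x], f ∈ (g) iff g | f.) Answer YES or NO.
In Q[x] the ideal (g) consists of all multiples of g, so f ∈ (g) iff g | f, i.e. iff the remainder of f on division by g is 0. Divide f by g (g is monic, so eliminate the leading term of the running remainder at each step):
  leading term 3·x^3: subtract (3·x)·g(x) = 3·x^3 - 6·x^2 - 3·x, leaving -2·x^2 + 4·x + 2
  leading term -2·x^2: subtract (-2)·g(x) = -2·x^2 + 4·x + 2, leaving 0
The remainder is 0, so f(x) = g(x) · h(x) with h(x) = 3·x - 2. Hence g | f, i.e. f ∈ (g).

Final answer: YES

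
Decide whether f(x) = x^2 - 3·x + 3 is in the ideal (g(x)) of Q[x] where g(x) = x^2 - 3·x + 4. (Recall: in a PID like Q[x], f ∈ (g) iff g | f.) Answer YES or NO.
In Q[x] the ideal (g) consists of all multiples of g, so f ∈ (g) iff g | f, i.e. iff the remainder of f on division by g is 0. Divide f by g (g is monic, so eliminate the leading term of the running remainder at each step):
  leading term x^2: subtract (1)·g(x) = x^2 - 3·x + 4, leaving -1
The remainder r(x) = -1 ≠ 0 (and deg r < deg g), so g ∤ f, i.e. f ∉ (g).

Final answer: NO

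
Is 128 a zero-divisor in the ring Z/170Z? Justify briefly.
YES

gcd(128, 170) = 2 > 1, so 128 is not a unit in Z/170Z. In Z/nZ every nonzero non-unit is a zero-divisor: explicitly, take b = 170/gcd = 85 ≠ 0 (mod 170); then 128·85 = 10880 = 64·170, i.e. 128·85 ≡ 0 (mod 170). So 128 is a zero-divisor.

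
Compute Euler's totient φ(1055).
φ is multiplicative, with φ(p^e) = p^e − p^(e−1). Factorise 1055 = 5 · 211. Then
  φ(1055) = (5 − 1) · (211 − 1) = 4 · 210 = 840.

Final answer: φ(1055) = 840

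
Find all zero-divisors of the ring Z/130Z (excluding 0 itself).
nonzero zero-divisors of Z/130Z = {2, 4, 5, 6, 8, 10, 12, 13, 14, 15, 16, 18, 20, 22, 24, 25, 26, 28, 30, 32, 34, 35, 36, 38, 39, 40, 42, 44, 45, 46, 48, 50, 52, 54, 55, 56, 58, 60, 62, 64, 65, 66, 68, 70, 72, 74, 75, 76, 78, 80, 82, 84, 85, 86, 88, 90, 91, 92, 94, 95, 96, 98, 100, 102, 104, 105, 106, 108, 110, 112, 114, 115, 116, 117, 118, 120, 122, 124, 125, 126, 128}

An element a ∈ Z/130Z (with a ≠ 0) is a zero-divisor iff gcd(a, 130) > 1 (because a is a unit precisely when gcd(a, n) = 1, and in Z/nZ every nonzero, non-unit element is a zero-divisor). Scan a = 1, ..., 129 and keep those with gcd(a, 130) > 1:
  gcd(2, 130) = 2, gcd(4, 130) = 2, gcd(5, 130) = 5, gcd(6, 130) = 2, gcd(8, 130) = 2, gcd(10, 130) = 10, gcd(12, 130) = 2, gcd(13, 130) = 13, gcd(14, 130) = 2, gcd(15, 130) = 5, gcd(16, 130) = 2, gcd(18, 130) = 2, gcd(20, 130) = 10, gcd(22, 130) = 2, gcd(24, 130) = 2, gcd(25, 130) = 5, gcd(26, 130) = 26, gcd(28, 130) = 2, gcd(30, 130) = 10, gcd(32, 130) = 2, gcd(34, 130) = 2, gcd(35, 130) = 5, gcd(36, 130) = 2, gcd(38, 130) = 2, gcd(39, 130) = 13, gcd(40, 130) = 10, gcd(42, 130) = 2, gcd(44, 130) = 2, gcd(45, 130) = 5, gcd(46, 130) = 2, gcd(48, 130) = 2, gcd(50, 130) = 10, gcd(52, 130) = 26, gcd(54, 130) = 2, gcd(55, 130) = 5, gcd(56, 130) = 2, gcd(58, 130) = 2, gcd(60, 130) = 10, gcd(62, 130) = 2, gcd(64, 130) = 2, gcd(65, 130) = 65, gcd(66, 130) = 2, gcd(68, 130) = 2, gcd(70, 130) = 10, gcd(72, 130) = 2, gcd(74, 130) = 2, gcd(75, 130) = 5, gcd(76, 130) = 2, gcd(78, 130) = 26, gcd(80, 130) = 10, gcd(82, 130) = 2, gcd(84, 130) = 2, gcd(85, 130) = 5, gcd(86, 130) = 2, gcd(88, 130) = 2, gcd(90, 130) = 10, gcd(91, 130) = 13, gcd(92, 130) = 2, gcd(94, 130) = 2, gcd(95, 130) = 5, gcd(96, 130) = 2, gcd(98, 130) = 2, gcd(100, 130) = 10, gcd(102, 130) = 2, gcd(104, 130) = 26, gcd(105, 130) = 5, gcd(106, 130) = 2, gcd(108, 130) = 2, gcd(110, 130) = 10, gcd(112, 130) = 2, gcd(114, 130) = 2, gcd(115, 130) = 5, gcd(116, 130) = 2, gcd(117, 130) = 13, gcd(118, 130) = 2, gcd(120, 130) = 10, gcd(122, 130) = 2, gcd(124, 130) = 2, gcd(125, 130) = 5, gcd(126, 130) = 2, gcd(128, 130) = 2.
All other a ∈ {1, ..., 129} have gcd(a, 130) = 1 and are units. So the nonzero zero-divisors are exactly the 81 values of a appearing in this scan.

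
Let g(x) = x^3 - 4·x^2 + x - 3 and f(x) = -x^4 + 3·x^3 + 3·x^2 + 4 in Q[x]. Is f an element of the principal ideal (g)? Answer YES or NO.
In Q[x] the ideal (g) consists of all multiples of g, so f ∈ (g) iff g | f, i.e. iff the remainder of f on division by g is 0. Divide f by g (g is monic, so eliminate the leading term of the running remainder at each step):
  leading term -x^4: subtract (-x)·g(x) = -x^4 + 4·x^3 - x^2 + 3·x, leaving -x^3 + 4·x^2 - 3·x + 4
  leading term -x^3: subtract (-1)·g(x) = -x^3 + 4·x^2 - x + 3, leaving 1 - 2·x
The remainder r(x) = 1 - 2·x ≠ 0 (and deg r < deg g), so g ∤ f, i.e. f ∉ (g).

Final answer: NO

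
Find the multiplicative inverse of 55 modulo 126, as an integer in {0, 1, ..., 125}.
Apply the extended Euclidean algorithm to (126, 55), tracking rows (r, s, t) with s·126 + t·55 = r. Each division r_prev = q·r_cur + r_new produces the new row as (previous row) − q·(current row):
  row A: (126, 1, 0)   [1·126 + 0·55 = 126]
  row B: (55, 0, 1)   [0·126 + 1·55 = 55]
  126 = 2·55 + 16   → row C = row A − 2·row B = (16, 1, −2)   [check: 1·126 − 2·55 = 16]
  55 = 3·16 + 7   → row D = row B − 3·row C = (7, −3, 7)   [check: −3·126 + 7·55 = 7]
  16 = 2·7 + 2   → row E = row C − 2·row D = (2, 7, −16)   [check: 7·126 − 16·55 = 2]
  7 = 3·2 + 1   → row F = row D − 3·row E = (1, −24, 55)   [check: −24·126 + 55·55 = 1]
  2 = 2·1 + 0   → remainder 0, stop. gcd = 1 (last nonzero row F).
The gcd is 1, so 55 is invertible mod 126. The last nonzero row gives −24·126 + 55·55 = 1, so t = 55. So 55^(−1) ≡ 55 (mod 126). Verify: 55 · 55 = 3025 ≡ 1 (mod 126). ✓

Final answer: 55^(−1) ≡ 55 (mod 126)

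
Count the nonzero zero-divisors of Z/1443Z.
Z/1443Z has 578 nonzero zero-divisors

In Z/1443Z each nonzero element is either a unit (gcd with 1443 is 1) or a zero-divisor (gcd > 1). The number of units is φ(1443): factorise 1443 = 3 · 13 · 37, so φ(1443) = (3 − 1) · (13 − 1) · (37 − 1) = 2 · 12 · 36 = 864. The nonzero elements number 1443 − 1 = 1442. Hence the nonzero zero-divisors number 1442 − 864 = 578.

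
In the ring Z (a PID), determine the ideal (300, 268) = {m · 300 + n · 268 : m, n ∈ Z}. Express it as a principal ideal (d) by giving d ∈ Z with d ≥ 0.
(300, 268) = (4); d = 4

In the PID Z, (a, b) is generated by gcd(a, b). Compute gcd(300, 268) with the extended Euclidean algorithm, tracking rows (r, s, t) with s·300 + t·268 = r:
  row A: (300, 1, 0)   [1·300 + 0·268 = 300]
  row B: (268, 0, 1)   [0·300 + 1·268 = 268]
  300 = 1·268 + 32   → row C = row A − 1·row B = (32, 1, −1)   [check: 1·300 − 1·268 = 32]
  268 = 8·32 + 12   → row D = row B − 8·row C = (12, −8, 9)   [check: −8·300 + 9·268 = 12]
  32 = 2·12 + 8   → row E = row C − 2·row D = (8, 17, −19)   [check: 17·300 − 19·268 = 8]
  12 = 1·8 + 4   → row F = row D − 1·row E = (4, −25, 28)   [check: −25·300 + 28·268 = 4]
  8 = 2·4 + 0   → remainder 0, stop. gcd = 4 (last nonzero row F).
So gcd(300, 268) = 4, with Bézout identity −25·300 + 28·268 = 4. Containment (⊇): the Bézout identity exhibits 4 as an element of (300, 268), giving (4) ⊆ (300, 268). Containment (⊆): since 4 | 300 and 4 | 268 (300 = 4·75, 268 = 4·67), every Z-linear combination of 300 and 268 is divisible by 4, so (300, 268) ⊆ (4). Therefore (300, 268) = (4), d = 4.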